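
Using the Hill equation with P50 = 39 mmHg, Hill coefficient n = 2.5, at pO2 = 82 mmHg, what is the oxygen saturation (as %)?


Y = pO2^n / (P50^n + pO2^n)
Y = 82^2.5 / (39^2.5 + 82^2.5)
Y = 86.51%

86.51%


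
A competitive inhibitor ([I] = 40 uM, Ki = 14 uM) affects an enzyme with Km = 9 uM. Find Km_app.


Km_app = Km * (1 + [I]/Ki)
Km_app = 9 * (1 + 40/14)
Km_app = 34.7143 uM

34.7143 uM


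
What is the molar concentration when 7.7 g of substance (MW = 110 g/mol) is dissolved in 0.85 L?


C = (mass / MW) / volume
C = (7.7 / 110) / 0.85
C = 0.0824 M

0.0824 M


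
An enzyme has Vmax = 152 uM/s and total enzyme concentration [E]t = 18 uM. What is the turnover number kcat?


kcat = Vmax / [E]t
kcat = 152 / 18
kcat = 8.4444 s^-1

8.4444 s^-1


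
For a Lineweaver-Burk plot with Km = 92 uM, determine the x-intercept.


x-intercept = -1/Km
= -1/92
= -0.0109 1/uM

-0.0109 1/uM


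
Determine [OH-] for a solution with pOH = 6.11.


[OH-] = 10^(-pOH)
[OH-] = 10^(-6.11)
[OH-] = 7.762e-07 M

7.762e-07 M


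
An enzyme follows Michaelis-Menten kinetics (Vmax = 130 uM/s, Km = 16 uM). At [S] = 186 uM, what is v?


v = Vmax * [S] / (Km + [S])
v = 130 * 186 / (16 + 186)
v = 119.703 uM/s

119.703 uM/s


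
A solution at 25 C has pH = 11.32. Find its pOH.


pOH = 14 - pH
pOH = 14 - 11.32
pOH = 2.68

2.68


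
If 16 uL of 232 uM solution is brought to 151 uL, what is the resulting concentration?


C2 = C1 * V1 / V2
C2 = 232 * 16 / 151
C2 = 24.5828 uM

24.5828 uM


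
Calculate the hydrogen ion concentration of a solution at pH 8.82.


[H+] = 10^(-pH)
[H+] = 10^(-8.82)
[H+] = 1.514e-09 M

1.514e-09 M


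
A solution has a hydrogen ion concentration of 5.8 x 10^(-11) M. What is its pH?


pH = -log10([H+])
pH = -log10(5.8 x 10^(-11))
pH = 10.2366

10.2366


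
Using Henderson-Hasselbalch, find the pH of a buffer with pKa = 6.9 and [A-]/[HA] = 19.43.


pH = pKa + log10([A-]/[HA])
pH = 6.9 + log10(19.43)
pH = 8.1885

8.1885


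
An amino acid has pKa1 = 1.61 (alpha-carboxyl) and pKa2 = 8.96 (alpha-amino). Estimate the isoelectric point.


pI = (pKa1 + pKa2) / 2
pI = (1.61 + 8.96) / 2
pI = 5.285

5.285


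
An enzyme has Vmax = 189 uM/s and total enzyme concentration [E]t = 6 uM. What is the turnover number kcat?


kcat = Vmax / [E]t
kcat = 189 / 6
kcat = 31.5 s^-1

31.5 s^-1


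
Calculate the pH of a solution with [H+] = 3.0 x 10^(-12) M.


pH = -log10([H+])
pH = -log10(3.0 x 10^(-12))
pH = 11.5229

11.5229


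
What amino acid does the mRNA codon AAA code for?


Standard genetic code lookup.
Codon AAA -> Lys

Lys


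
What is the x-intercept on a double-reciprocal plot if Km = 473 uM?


x-intercept = -1/Km
= -1/473
= -0.0021 1/uM

-0.0021 1/uM


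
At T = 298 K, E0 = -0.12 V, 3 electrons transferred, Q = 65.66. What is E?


E = E0 - (RT/nF) * ln(Q)
E = -0.12 - (8.314 * 298 / (3 * 96485)) * ln(65.66)
E = -0.1558 V

-0.1558 V


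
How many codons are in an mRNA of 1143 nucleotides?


codons = nucleotides / 3
codons = 1143 / 3 = 381

381


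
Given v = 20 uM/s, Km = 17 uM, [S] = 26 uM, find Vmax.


Vmax = v * (Km + [S]) / [S]
Vmax = 20 * (17 + 26) / 26
Vmax = 33.0769 uM/s

33.0769 uM/s


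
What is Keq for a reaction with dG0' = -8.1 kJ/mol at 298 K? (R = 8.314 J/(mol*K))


Keq = exp(-dG0 * 1000 / (R * T))
Keq = exp(-(-8.1) * 1000 / (8.314 * 298))
Keq = 26.2937

26.2937


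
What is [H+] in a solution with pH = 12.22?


[H+] = 10^(-pH)
[H+] = 10^(-12.22)
[H+] = 6.026e-13 M

6.026e-13 M


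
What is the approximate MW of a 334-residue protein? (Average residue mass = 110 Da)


MW = n_residues * 110 Da
MW = 334 * 110
MW = 36740 Da

36740 Da


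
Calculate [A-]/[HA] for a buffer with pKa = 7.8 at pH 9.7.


[A-]/[HA] = 10^(pH - pKa)
= 10^(9.7 - 7.8)
= 79.4328

79.4328


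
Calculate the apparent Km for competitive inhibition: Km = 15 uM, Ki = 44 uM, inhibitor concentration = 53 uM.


Km_app = Km * (1 + [I]/Ki)
Km_app = 15 * (1 + 53/44)
Km_app = 33.0682 uM

33.0682 uM


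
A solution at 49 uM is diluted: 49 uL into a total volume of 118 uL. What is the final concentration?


C2 = C1 * V1 / V2
C2 = 49 * 49 / 118
C2 = 20.3475 uM

20.3475 uM


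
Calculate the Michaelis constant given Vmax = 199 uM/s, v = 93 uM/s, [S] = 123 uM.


Km = [S] * (Vmax - v) / v
Km = 123 * (199 - 93) / 93
Km = 140.1935 uM

140.1935 uM


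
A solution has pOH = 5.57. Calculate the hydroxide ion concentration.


[OH-] = 10^(-pOH)
[OH-] = 10^(-5.57)
[OH-] = 2.692e-06 M

2.692e-06 M


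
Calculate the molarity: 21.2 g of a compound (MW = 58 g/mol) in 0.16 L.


C = (mass / MW) / volume
C = (21.2 / 58) / 0.16
C = 2.2845 M

2.2845 M


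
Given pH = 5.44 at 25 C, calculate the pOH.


pOH = 14 - pH
pOH = 14 - 5.44
pOH = 8.56

8.56


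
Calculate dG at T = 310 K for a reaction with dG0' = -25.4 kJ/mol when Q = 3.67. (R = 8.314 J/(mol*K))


dG = dG0' + RT * ln(Q) / 1000
dG = -25.4 + 8.314 * 310 * ln(3.67) / 1000
dG = -22.049 kJ/mol

-22.049 kJ/mol


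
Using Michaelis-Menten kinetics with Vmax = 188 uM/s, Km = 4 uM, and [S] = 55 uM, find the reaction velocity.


v = Vmax * [S] / (Km + [S])
v = 188 * 55 / (4 + 55)
v = 175.2542 uM/s

175.2542 uM/s


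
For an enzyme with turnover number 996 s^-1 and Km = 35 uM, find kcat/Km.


Catalytic efficiency = kcat / Km
= 996 / 35
= 28.4571 uM^-1*s^-1

28.4571 uM^-1*s^-1


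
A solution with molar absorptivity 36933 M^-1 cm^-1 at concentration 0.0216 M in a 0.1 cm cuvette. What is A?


A = epsilon * c * l
A = 36933 * 0.0216 * 0.1
A = 79.7753

79.7753


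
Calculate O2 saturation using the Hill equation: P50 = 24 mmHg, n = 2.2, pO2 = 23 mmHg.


Y = pO2^n / (P50^n + pO2^n)
Y = 23^2.2 / (24^2.2 + 23^2.2)
Y = 47.66%

47.66%


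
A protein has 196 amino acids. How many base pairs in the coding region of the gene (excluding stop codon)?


Each amino acid = 1 codon = 3 bp
bp = 196 * 3 = 588 bp

588 bp


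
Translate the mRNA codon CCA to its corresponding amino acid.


Standard genetic code lookup.
Codon CCA -> Pro

Pro


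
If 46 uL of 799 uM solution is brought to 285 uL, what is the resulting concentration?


C2 = C1 * V1 / V2
C2 = 799 * 46 / 285
C2 = 128.9614 uM

128.9614 uM


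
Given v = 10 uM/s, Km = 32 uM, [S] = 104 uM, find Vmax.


Vmax = v * (Km + [S]) / [S]
Vmax = 10 * (32 + 104) / 104
Vmax = 13.0769 uM/s

13.0769 uM/s


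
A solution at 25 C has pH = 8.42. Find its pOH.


pOH = 14 - pH
pOH = 14 - 8.42
pOH = 5.58

5.58


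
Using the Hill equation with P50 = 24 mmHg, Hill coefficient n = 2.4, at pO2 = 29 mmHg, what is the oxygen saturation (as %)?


Y = pO2^n / (P50^n + pO2^n)
Y = 29^2.4 / (24^2.4 + 29^2.4)
Y = 61.16%

61.16%


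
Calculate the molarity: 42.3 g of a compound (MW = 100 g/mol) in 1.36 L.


C = (mass / MW) / volume
C = (42.3 / 100) / 1.36
C = 0.311 M

0.311 M


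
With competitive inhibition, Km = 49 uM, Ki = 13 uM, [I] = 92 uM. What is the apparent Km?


Km_app = Km * (1 + [I]/Ki)
Km_app = 49 * (1 + 92/13)
Km_app = 395.7692 uM

395.7692 uM


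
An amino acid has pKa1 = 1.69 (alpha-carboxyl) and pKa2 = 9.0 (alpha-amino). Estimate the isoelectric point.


pI = (pKa1 + pKa2) / 2
pI = (1.69 + 9.0) / 2
pI = 5.345

5.345


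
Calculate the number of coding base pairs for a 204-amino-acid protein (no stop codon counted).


Each amino acid = 1 codon = 3 bp
bp = 204 * 3 = 612 bp

612 bp


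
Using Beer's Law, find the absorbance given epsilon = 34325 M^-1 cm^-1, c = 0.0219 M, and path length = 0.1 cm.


A = epsilon * c * l
A = 34325 * 0.0219 * 0.1
A = 75.1718

75.1718


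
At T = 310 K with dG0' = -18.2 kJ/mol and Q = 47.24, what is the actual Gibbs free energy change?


dG = dG0' + RT * ln(Q) / 1000
dG = -18.2 + 8.314 * 310 * ln(47.24) / 1000
dG = -8.2637 kJ/mol

-8.2637 kJ/mol


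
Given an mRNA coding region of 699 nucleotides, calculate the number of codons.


codons = nucleotides / 3
codons = 699 / 3 = 233

233


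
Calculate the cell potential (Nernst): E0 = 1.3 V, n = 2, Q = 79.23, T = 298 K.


E = E0 - (RT/nF) * ln(Q)
E = 1.3 - (8.314 * 298 / (2 * 96485)) * ln(79.23)
E = 1.2439 V

1.2439 V


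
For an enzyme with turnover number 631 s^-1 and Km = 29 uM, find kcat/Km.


Catalytic efficiency = kcat / Km
= 631 / 29
= 21.7586 uM^-1*s^-1

21.7586 uM^-1*s^-1


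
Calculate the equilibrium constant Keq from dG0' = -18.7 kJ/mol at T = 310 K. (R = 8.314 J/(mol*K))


Keq = exp(-dG0 * 1000 / (R * T))
Keq = exp(-(-18.7) * 1000 / (8.314 * 310))
Keq = 1415.931

1415.931


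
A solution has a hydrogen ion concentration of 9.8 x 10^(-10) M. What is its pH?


pH = -log10([H+])
pH = -log10(9.8 x 10^(-10))
pH = 9.0088

9.0088


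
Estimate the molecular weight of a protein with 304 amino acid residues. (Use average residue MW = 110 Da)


MW = n_residues * 110 Da
MW = 304 * 110
MW = 33440 Da

33440 Da


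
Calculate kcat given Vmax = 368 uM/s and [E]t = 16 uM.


kcat = Vmax / [E]t
kcat = 368 / 16
kcat = 23.0 s^-1

23.0 s^-1


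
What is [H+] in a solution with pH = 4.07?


[H+] = 10^(-pH)
[H+] = 10^(-4.07)
[H+] = 8.511e-05 M

8.511e-05 M


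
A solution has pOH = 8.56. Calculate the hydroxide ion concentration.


[OH-] = 10^(-pOH)
[OH-] = 10^(-8.56)
[OH-] = 2.754e-09 M

2.754e-09 M


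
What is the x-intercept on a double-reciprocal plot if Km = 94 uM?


x-intercept = -1/Km
= -1/94
= -0.0106 1/uM

-0.0106 1/uM


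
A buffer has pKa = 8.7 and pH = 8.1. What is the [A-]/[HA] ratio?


[A-]/[HA] = 10^(pH - pKa)
= 10^(8.1 - 8.7)
= 0.2512

0.2512


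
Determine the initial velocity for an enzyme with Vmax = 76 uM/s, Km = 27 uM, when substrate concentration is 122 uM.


v = Vmax * [S] / (Km + [S])
v = 76 * 122 / (27 + 122)
v = 62.2282 uM/s

62.2282 uM/s


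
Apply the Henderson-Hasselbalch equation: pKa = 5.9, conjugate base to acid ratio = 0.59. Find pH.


pH = pKa + log10([A-]/[HA])
pH = 5.9 + log10(0.59)
pH = 5.6709

5.6709


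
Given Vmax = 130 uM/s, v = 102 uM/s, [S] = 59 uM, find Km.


Km = [S] * (Vmax - v) / v
Km = 59 * (130 - 102) / 102
Km = 16.1961 uM

16.1961 uM


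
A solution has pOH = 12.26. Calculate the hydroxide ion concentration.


[OH-] = 10^(-pOH)
[OH-] = 10^(-12.26)
[OH-] = 5.495e-13 M

5.495e-13 M


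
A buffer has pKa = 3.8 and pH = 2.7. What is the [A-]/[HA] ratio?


[A-]/[HA] = 10^(pH - pKa)
= 10^(2.7 - 3.8)
= 0.0794

0.0794


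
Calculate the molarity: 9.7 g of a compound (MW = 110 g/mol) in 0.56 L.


C = (mass / MW) / volume
C = (9.7 / 110) / 0.56
C = 0.1575 M

0.1575 M


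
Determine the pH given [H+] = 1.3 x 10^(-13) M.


pH = -log10([H+])
pH = -log10(1.3 x 10^(-13))
pH = 12.8861

12.8861


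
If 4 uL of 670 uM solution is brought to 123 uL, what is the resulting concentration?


C2 = C1 * V1 / V2
C2 = 670 * 4 / 123
C2 = 21.7886 uM

21.7886 uM


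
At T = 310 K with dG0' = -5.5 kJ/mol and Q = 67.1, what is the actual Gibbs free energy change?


dG = dG0' + RT * ln(Q) / 1000
dG = -5.5 + 8.314 * 310 * ln(67.1) / 1000
dG = 5.3408 kJ/mol

5.3408 kJ/mol


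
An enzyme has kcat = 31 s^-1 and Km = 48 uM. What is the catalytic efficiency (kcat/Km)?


Catalytic efficiency = kcat / Km
= 31 / 48
= 0.6458 uM^-1*s^-1

0.6458 uM^-1*s^-1


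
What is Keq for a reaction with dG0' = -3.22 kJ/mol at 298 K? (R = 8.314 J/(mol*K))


Keq = exp(-dG0 * 1000 / (R * T))
Keq = exp(-(-3.22) * 1000 / (8.314 * 298))
Keq = 3.668

3.668


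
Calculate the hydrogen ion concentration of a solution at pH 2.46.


[H+] = 10^(-pH)
[H+] = 10^(-2.46)
[H+] = 0.0035 M

0.0035 M


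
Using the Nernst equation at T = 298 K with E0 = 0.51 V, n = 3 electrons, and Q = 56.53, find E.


E = E0 - (RT/nF) * ln(Q)
E = 0.51 - (8.314 * 298 / (3 * 96485)) * ln(56.53)
E = 0.4755 V

0.4755 V


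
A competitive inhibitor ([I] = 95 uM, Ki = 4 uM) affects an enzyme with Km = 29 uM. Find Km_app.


Km_app = Km * (1 + [I]/Ki)
Km_app = 29 * (1 + 95/4)
Km_app = 717.75 uM

717.75 uM


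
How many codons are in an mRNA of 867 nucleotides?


codons = nucleotides / 3
codons = 867 / 3 = 289

289


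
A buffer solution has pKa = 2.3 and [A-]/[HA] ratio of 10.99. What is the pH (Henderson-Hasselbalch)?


pH = pKa + log10([A-]/[HA])
pH = 2.3 + log10(10.99)
pH = 3.341

3.341


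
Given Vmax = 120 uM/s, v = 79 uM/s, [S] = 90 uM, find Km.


Km = [S] * (Vmax - v) / v
Km = 90 * (120 - 79) / 79
Km = 46.7089 uM

46.7089 uM


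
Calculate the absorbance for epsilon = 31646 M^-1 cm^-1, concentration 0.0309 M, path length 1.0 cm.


A = epsilon * c * l
A = 31646 * 0.0309 * 1.0
A = 977.8614

977.8614


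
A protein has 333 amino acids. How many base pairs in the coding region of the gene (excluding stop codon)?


Each amino acid = 1 codon = 3 bp
bp = 333 * 3 = 999 bp

999 bp


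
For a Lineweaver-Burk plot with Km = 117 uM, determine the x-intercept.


x-intercept = -1/Km
= -1/117
= -0.0085 1/uM

-0.0085 1/uM


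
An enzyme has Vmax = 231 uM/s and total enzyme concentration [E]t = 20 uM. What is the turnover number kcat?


kcat = Vmax / [E]t
kcat = 231 / 20
kcat = 11.55 s^-1

11.55 s^-1


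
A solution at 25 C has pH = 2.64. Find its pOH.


pOH = 14 - pH
pOH = 14 - 2.64
pOH = 11.36

11.36


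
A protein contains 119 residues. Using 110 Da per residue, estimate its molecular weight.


MW = n_residues * 110 Da
MW = 119 * 110
MW = 13090 Da

13090 Da


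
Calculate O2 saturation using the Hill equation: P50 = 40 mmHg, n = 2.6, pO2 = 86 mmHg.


Y = pO2^n / (P50^n + pO2^n)
Y = 86^2.6 / (40^2.6 + 86^2.6)
Y = 87.98%

87.98%


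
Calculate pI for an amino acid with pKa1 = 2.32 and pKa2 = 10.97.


pI = (pKa1 + pKa2) / 2
pI = (2.32 + 10.97) / 2
pI = 6.645

6.645


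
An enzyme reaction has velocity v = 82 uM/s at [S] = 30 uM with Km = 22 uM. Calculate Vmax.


Vmax = v * (Km + [S]) / [S]
Vmax = 82 * (22 + 30) / 30
Vmax = 142.1333 uM/s

142.1333 uM/s


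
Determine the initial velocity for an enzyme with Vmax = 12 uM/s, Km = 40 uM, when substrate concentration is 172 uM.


v = Vmax * [S] / (Km + [S])
v = 12 * 172 / (40 + 172)
v = 9.7358 uM/s

9.7358 uM/s


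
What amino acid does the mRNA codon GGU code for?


Standard genetic code lookup.
Codon GGU -> Gly

Gly


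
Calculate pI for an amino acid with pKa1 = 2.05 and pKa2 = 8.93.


pI = (pKa1 + pKa2) / 2
pI = (2.05 + 8.93) / 2
pI = 5.49

5.49


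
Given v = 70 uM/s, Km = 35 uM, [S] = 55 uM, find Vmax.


Vmax = v * (Km + [S]) / [S]
Vmax = 70 * (35 + 55) / 55
Vmax = 114.5455 uM/s

114.5455 uM/s


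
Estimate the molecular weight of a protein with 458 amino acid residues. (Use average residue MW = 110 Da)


MW = n_residues * 110 Da
MW = 458 * 110
MW = 50380 Da

50380 Da


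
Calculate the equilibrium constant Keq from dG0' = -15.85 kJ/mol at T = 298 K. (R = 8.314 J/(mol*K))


Keq = exp(-dG0 * 1000 / (R * T))
Keq = exp(-(-15.85) * 1000 / (8.314 * 298))
Keq = 600.2776

600.2776


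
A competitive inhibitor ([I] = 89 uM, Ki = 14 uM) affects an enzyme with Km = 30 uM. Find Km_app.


Km_app = Km * (1 + [I]/Ki)
Km_app = 30 * (1 + 89/14)
Km_app = 220.7143 uM

220.7143 uM


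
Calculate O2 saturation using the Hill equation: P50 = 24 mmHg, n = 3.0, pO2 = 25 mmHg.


Y = pO2^n / (P50^n + pO2^n)
Y = 25^3.0 / (24^3.0 + 25^3.0)
Y = 53.06%

53.06%


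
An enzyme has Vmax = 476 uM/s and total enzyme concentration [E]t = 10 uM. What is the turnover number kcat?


kcat = Vmax / [E]t
kcat = 476 / 10
kcat = 47.6 s^-1

47.6 s^-1


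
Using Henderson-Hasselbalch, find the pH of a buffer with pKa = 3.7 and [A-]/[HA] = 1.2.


pH = pKa + log10([A-]/[HA])
pH = 3.7 + log10(1.2)
pH = 3.7792

3.7792


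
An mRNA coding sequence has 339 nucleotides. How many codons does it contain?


codons = nucleotides / 3
codons = 339 / 3 = 113

113


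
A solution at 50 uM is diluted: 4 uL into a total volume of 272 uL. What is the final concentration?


C2 = C1 * V1 / V2
C2 = 50 * 4 / 272
C2 = 0.7353 uM

0.7353 uM


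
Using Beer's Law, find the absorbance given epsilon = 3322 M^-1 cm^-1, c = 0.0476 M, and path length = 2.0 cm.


A = epsilon * c * l
A = 3322 * 0.0476 * 2.0
A = 316.2544

316.2544


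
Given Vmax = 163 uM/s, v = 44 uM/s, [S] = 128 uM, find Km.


Km = [S] * (Vmax - v) / v
Km = 128 * (163 - 44) / 44
Km = 346.1818 uM

346.1818 uM


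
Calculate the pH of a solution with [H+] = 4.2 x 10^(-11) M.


pH = -log10([H+])
pH = -log10(4.2 x 10^(-11))
pH = 10.3768

10.3768


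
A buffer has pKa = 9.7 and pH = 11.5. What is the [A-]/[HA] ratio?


[A-]/[HA] = 10^(pH - pKa)
= 10^(11.5 - 9.7)
= 63.0957

63.0957


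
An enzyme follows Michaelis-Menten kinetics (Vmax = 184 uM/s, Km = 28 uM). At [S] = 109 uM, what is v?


v = Vmax * [S] / (Km + [S])
v = 184 * 109 / (28 + 109)
v = 146.3942 uM/s

146.3942 uM/s


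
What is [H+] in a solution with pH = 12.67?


[H+] = 10^(-pH)
[H+] = 10^(-12.67)
[H+] = 2.138e-13 M

2.138e-13 M


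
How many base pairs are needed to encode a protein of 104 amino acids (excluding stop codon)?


Each amino acid = 1 codon = 3 bp
bp = 104 * 3 = 312 bp

312 bp


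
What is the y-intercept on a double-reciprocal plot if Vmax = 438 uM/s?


y-intercept = 1/Vmax
= 1/438
= 0.0023 s/uM

0.0023 s/uM


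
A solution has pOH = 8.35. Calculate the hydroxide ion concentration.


[OH-] = 10^(-pOH)
[OH-] = 10^(-8.35)
[OH-] = 4.467e-09 M

4.467e-09 M


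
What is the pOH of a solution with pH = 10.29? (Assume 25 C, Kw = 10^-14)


pOH = 14 - pH
pOH = 14 - 10.29
pOH = 3.71

3.71


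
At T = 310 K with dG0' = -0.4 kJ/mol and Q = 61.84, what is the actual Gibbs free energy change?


dG = dG0' + RT * ln(Q) / 1000
dG = -0.4 + 8.314 * 310 * ln(61.84) / 1000
dG = 10.2304 kJ/mol

10.2304 kJ/mol


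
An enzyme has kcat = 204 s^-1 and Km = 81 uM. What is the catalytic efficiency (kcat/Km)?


Catalytic efficiency = kcat / Km
= 204 / 81
= 2.5185 uM^-1*s^-1

2.5185 uM^-1*s^-1


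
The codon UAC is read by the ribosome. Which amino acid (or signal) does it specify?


Standard genetic code lookup.
Codon UAC -> Tyr

Tyr


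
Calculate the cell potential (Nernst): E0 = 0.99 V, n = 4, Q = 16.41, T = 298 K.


E = E0 - (RT/nF) * ln(Q)
E = 0.99 - (8.314 * 298 / (4 * 96485)) * ln(16.41)
E = 0.972 V

0.972 V


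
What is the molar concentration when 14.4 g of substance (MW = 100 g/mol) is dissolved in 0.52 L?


C = (mass / MW) / volume
C = (14.4 / 100) / 0.52
C = 0.2769 M

0.2769 M


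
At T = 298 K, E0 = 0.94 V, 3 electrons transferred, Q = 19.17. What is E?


E = E0 - (RT/nF) * ln(Q)
E = 0.94 - (8.314 * 298 / (3 * 96485)) * ln(19.17)
E = 0.9147 V

0.9147 V


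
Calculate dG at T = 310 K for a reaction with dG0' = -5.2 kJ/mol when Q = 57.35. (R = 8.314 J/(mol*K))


dG = dG0' + RT * ln(Q) / 1000
dG = -5.2 + 8.314 * 310 * ln(57.35) / 1000
dG = 5.2361 kJ/mol

5.2361 kJ/mol


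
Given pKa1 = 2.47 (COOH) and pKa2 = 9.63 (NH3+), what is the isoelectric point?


pI = (pKa1 + pKa2) / 2
pI = (2.47 + 9.63) / 2
pI = 6.05

6.05


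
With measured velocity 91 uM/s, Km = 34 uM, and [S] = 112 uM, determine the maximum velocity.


Vmax = v * (Km + [S]) / [S]
Vmax = 91 * (34 + 112) / 112
Vmax = 118.625 uM/s

118.625 uM/s


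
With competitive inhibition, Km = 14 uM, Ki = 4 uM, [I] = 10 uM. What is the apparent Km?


Km_app = Km * (1 + [I]/Ki)
Km_app = 14 * (1 + 10/4)
Km_app = 49.0 uM

49.0 uM


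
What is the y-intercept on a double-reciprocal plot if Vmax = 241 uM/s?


y-intercept = 1/Vmax
= 1/241
= 0.0041 s/uM

0.0041 s/uM


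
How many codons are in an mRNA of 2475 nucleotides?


codons = nucleotides / 3
codons = 2475 / 3 = 825

825


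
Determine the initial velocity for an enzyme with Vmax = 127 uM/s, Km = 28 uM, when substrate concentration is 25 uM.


v = Vmax * [S] / (Km + [S])
v = 127 * 25 / (28 + 25)
v = 59.9057 uM/s

59.9057 uM/s


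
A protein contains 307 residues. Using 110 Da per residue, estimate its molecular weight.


MW = n_residues * 110 Da
MW = 307 * 110
MW = 33770 Da

33770 Da


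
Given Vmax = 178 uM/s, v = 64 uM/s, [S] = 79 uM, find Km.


Km = [S] * (Vmax - v) / v
Km = 79 * (178 - 64) / 64
Km = 140.7188 uM

140.7188 uM


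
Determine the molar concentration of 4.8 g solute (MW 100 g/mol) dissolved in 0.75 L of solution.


C = (mass / MW) / volume
C = (4.8 / 100) / 0.75
C = 0.064 M

0.064 M


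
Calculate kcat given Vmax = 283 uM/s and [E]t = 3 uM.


kcat = Vmax / [E]t
kcat = 283 / 3
kcat = 94.3333 s^-1

94.3333 s^-1


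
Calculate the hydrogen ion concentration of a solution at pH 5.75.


[H+] = 10^(-pH)
[H+] = 10^(-5.75)
[H+] = 1.778e-06 M

1.778e-06 M


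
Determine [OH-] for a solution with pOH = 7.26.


[OH-] = 10^(-pOH)
[OH-] = 10^(-7.26)
[OH-] = 5.495e-08 M

5.495e-08 M


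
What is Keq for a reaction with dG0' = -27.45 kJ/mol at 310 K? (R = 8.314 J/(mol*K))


Keq = exp(-dG0 * 1000 / (R * T))
Keq = exp(-(-27.45) * 1000 / (8.314 * 310))
Keq = 42214.3567

42214.3567


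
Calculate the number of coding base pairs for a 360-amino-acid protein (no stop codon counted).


Each amino acid = 1 codon = 3 bp
bp = 360 * 3 = 1080 bp

1080 bp


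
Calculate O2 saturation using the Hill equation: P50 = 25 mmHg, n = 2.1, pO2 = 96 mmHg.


Y = pO2^n / (P50^n + pO2^n)
Y = 96^2.1 / (25^2.1 + 96^2.1)
Y = 94.4%

94.4%


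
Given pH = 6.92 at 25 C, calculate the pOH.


pOH = 14 - pH
pOH = 14 - 6.92
pOH = 7.08

7.08


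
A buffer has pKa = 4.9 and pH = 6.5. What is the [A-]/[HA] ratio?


[A-]/[HA] = 10^(pH - pKa)
= 10^(6.5 - 4.9)
= 39.8107

39.8107


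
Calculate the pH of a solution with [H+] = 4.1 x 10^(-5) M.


pH = -log10([H+])
pH = -log10(4.1 x 10^(-5))
pH = 4.3872

4.3872


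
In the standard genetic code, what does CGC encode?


Standard genetic code lookup.
Codon CGC -> Arg

Arg


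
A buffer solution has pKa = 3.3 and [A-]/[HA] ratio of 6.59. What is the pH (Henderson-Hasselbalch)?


pH = pKa + log10([A-]/[HA])
pH = 3.3 + log10(6.59)
pH = 4.1189

4.1189


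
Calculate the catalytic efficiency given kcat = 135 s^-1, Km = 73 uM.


Catalytic efficiency = kcat / Km
= 135 / 73
= 1.8493 uM^-1*s^-1

1.8493 uM^-1*s^-1


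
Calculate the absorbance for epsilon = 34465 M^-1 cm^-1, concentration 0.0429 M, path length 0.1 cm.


A = epsilon * c * l
A = 34465 * 0.0429 * 0.1
A = 147.8549

147.8549


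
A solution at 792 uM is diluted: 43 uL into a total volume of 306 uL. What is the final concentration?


C2 = C1 * V1 / V2
C2 = 792 * 43 / 306
C2 = 111.2941 uM

111.2941 uM


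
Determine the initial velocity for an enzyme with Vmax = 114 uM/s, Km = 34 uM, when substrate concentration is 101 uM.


v = Vmax * [S] / (Km + [S])
v = 114 * 101 / (34 + 101)
v = 85.2889 uM/s

85.2889 uM/s


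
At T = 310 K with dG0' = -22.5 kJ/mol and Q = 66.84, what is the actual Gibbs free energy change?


dG = dG0' + RT * ln(Q) / 1000
dG = -22.5 + 8.314 * 310 * ln(66.84) / 1000
dG = -11.6692 kJ/mol

-11.6692 kJ/mol


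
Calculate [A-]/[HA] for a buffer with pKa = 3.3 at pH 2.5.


[A-]/[HA] = 10^(pH - pKa)
= 10^(2.5 - 3.3)
= 0.1585

0.1585


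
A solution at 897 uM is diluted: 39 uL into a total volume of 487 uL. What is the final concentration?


C2 = C1 * V1 / V2
C2 = 897 * 39 / 487
C2 = 71.8337 uM

71.8337 uM


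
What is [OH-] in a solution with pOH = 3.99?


[OH-] = 10^(-pOH)
[OH-] = 10^(-3.99)
[OH-] = 1.023e-04 M

1.023e-04 M


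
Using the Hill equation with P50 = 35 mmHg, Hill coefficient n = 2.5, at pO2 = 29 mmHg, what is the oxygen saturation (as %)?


Y = pO2^n / (P50^n + pO2^n)
Y = 29^2.5 / (35^2.5 + 29^2.5)
Y = 38.46%

38.46%


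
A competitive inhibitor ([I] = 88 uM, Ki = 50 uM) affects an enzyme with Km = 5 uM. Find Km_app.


Km_app = Km * (1 + [I]/Ki)
Km_app = 5 * (1 + 88/50)
Km_app = 13.8 uM

13.8 uM


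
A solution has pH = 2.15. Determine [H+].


[H+] = 10^(-pH)
[H+] = 10^(-2.15)
[H+] = 0.0071 M

0.0071 M


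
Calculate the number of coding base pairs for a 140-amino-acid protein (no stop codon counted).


Each amino acid = 1 codon = 3 bp
bp = 140 * 3 = 420 bp

420 bp


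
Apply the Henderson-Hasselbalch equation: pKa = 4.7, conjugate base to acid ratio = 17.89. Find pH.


pH = pKa + log10([A-]/[HA])
pH = 4.7 + log10(17.89)
pH = 5.9526

5.9526


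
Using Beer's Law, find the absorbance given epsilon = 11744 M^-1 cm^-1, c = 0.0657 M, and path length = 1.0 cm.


A = epsilon * c * l
A = 11744 * 0.0657 * 1.0
A = 771.5808

771.5808


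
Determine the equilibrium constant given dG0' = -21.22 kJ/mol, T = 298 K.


Keq = exp(-dG0 * 1000 / (R * T))
Keq = exp(-(-21.22) * 1000 / (8.314 * 298))
Keq = 5243.9844

5243.9844


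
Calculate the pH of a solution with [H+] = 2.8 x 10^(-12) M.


pH = -log10([H+])
pH = -log10(2.8 x 10^(-12))
pH = 11.5528

11.5528


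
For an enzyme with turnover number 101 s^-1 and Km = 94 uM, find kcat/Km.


Catalytic efficiency = kcat / Km
= 101 / 94
= 1.0745 uM^-1*s^-1

1.0745 uM^-1*s^-1


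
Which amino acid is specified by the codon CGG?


Standard genetic code lookup.
Codon CGG -> Arg

Arg


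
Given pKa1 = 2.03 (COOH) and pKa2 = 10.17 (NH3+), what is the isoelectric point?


pI = (pKa1 + pKa2) / 2
pI = (2.03 + 10.17) / 2
pI = 6.1

6.1


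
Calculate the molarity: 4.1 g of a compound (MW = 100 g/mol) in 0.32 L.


C = (mass / MW) / volume
C = (4.1 / 100) / 0.32
C = 0.1281 M

0.1281 M


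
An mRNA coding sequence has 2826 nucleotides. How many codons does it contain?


codons = nucleotides / 3
codons = 2826 / 3 = 942

942


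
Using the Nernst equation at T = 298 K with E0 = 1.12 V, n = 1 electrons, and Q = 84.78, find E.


E = E0 - (RT/nF) * ln(Q)
E = 1.12 - (8.314 * 298 / (1 * 96485)) * ln(84.78)
E = 1.006 V

1.006 V


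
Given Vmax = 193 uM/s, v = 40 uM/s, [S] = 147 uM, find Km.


Km = [S] * (Vmax - v) / v
Km = 147 * (193 - 40) / 40
Km = 562.275 uM

562.275 uM


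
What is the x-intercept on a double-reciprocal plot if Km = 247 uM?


x-intercept = -1/Km
= -1/247
= -0.004 1/uM

-0.004 1/uM


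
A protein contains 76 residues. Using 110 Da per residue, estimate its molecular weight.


MW = n_residues * 110 Da
MW = 76 * 110
MW = 8360 Da

8360 Da


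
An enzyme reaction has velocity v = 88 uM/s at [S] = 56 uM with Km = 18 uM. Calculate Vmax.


Vmax = v * (Km + [S]) / [S]
Vmax = 88 * (18 + 56) / 56
Vmax = 116.2857 uM/s

116.2857 uM/s


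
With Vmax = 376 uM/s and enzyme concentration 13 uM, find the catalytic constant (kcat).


kcat = Vmax / [E]t
kcat = 376 / 13
kcat = 28.9231 s^-1

28.9231 s^-1


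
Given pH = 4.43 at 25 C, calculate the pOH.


pOH = 14 - pH
pOH = 14 - 4.43
pOH = 9.57

9.57


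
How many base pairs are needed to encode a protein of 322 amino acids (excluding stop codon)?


Each amino acid = 1 codon = 3 bp
bp = 322 * 3 = 966 bp

966 bp


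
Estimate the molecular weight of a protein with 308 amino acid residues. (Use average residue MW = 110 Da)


MW = n_residues * 110 Da
MW = 308 * 110
MW = 33880 Da

33880 Da


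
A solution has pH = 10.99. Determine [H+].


[H+] = 10^(-pH)
[H+] = 10^(-10.99)
[H+] = 1.023e-11 M

1.023e-11 M


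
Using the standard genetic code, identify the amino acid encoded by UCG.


Standard genetic code lookup.
Codon UCG -> Ser

Ser


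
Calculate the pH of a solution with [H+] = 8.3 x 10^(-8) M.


pH = -log10([H+])
pH = -log10(8.3 x 10^(-8))
pH = 7.0809

7.0809


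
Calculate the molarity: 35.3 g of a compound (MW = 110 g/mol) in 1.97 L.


C = (mass / MW) / volume
C = (35.3 / 110) / 1.97
C = 0.1629 M

0.1629 M


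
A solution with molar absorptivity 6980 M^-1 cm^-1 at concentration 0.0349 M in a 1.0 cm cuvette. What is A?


A = epsilon * c * l
A = 6980 * 0.0349 * 1.0
A = 243.602

243.602


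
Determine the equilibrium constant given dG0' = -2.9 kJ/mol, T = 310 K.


Keq = exp(-dG0 * 1000 / (R * T))
Keq = exp(-(-2.9) * 1000 / (8.314 * 310))
Keq = 3.0808

3.0808


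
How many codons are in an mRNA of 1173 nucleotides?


codons = nucleotides / 3
codons = 1173 / 3 = 391

391


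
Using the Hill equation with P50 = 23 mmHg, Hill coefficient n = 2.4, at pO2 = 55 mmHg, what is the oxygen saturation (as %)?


Y = pO2^n / (P50^n + pO2^n)
Y = 55^2.4 / (23^2.4 + 55^2.4)
Y = 89.02%

89.02%


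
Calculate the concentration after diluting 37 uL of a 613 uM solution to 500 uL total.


C2 = C1 * V1 / V2
C2 = 613 * 37 / 500
C2 = 45.362 uM

45.362 uM


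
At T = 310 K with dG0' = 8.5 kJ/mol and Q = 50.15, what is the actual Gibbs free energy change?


dG = dG0' + RT * ln(Q) / 1000
dG = 8.5 + 8.314 * 310 * ln(50.15) / 1000
dG = 18.5903 kJ/mol

18.5903 kJ/mol


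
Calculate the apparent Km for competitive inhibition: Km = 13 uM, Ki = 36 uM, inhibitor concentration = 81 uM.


Km_app = Km * (1 + [I]/Ki)
Km_app = 13 * (1 + 81/36)
Km_app = 42.25 uM

42.25 uM


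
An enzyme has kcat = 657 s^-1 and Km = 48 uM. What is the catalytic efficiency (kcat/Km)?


Catalytic efficiency = kcat / Km
= 657 / 48
= 13.6875 uM^-1*s^-1

13.6875 uM^-1*s^-1


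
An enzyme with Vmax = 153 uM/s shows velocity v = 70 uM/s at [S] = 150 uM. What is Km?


Km = [S] * (Vmax - v) / v
Km = 150 * (153 - 70) / 70
Km = 177.8571 uM

177.8571 uM


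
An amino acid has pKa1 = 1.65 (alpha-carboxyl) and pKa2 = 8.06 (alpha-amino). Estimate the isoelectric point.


pI = (pKa1 + pKa2) / 2
pI = (1.65 + 8.06) / 2
pI = 4.855

4.855


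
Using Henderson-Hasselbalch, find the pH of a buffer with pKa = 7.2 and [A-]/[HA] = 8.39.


pH = pKa + log10([A-]/[HA])
pH = 7.2 + log10(8.39)
pH = 8.1238

8.1238


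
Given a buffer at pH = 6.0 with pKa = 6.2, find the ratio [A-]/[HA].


[A-]/[HA] = 10^(pH - pKa)
= 10^(6.0 - 6.2)
= 0.631

0.631


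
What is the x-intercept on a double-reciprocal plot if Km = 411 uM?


x-intercept = -1/Km
= -1/411
= -0.0024 1/uM

-0.0024 1/uM


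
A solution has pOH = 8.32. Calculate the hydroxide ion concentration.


[OH-] = 10^(-pOH)
[OH-] = 10^(-8.32)
[OH-] = 4.786e-09 M

4.786e-09 M


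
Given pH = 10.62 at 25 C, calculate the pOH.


pOH = 14 - pH
pOH = 14 - 10.62
pOH = 3.38

3.38


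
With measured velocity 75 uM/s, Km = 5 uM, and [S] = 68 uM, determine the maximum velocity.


Vmax = v * (Km + [S]) / [S]
Vmax = 75 * (5 + 68) / 68
Vmax = 80.5147 uM/s

80.5147 uM/s


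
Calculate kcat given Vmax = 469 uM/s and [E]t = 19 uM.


kcat = Vmax / [E]t
kcat = 469 / 19
kcat = 24.6842 s^-1

24.6842 s^-1


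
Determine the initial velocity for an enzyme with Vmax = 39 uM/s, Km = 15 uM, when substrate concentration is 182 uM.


v = Vmax * [S] / (Km + [S])
v = 39 * 182 / (15 + 182)
v = 36.0305 uM/s

36.0305 uM/s


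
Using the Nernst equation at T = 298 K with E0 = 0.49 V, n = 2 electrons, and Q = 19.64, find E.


E = E0 - (RT/nF) * ln(Q)
E = 0.49 - (8.314 * 298 / (2 * 96485)) * ln(19.64)
E = 0.4518 V

0.4518 V


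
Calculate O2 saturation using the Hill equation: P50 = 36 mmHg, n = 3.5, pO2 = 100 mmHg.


Y = pO2^n / (P50^n + pO2^n)
Y = 100^3.5 / (36^3.5 + 100^3.5)
Y = 97.28%

97.28%


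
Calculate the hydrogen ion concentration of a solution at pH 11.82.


[H+] = 10^(-pH)
[H+] = 10^(-11.82)
[H+] = 1.514e-12 M

1.514e-12 M


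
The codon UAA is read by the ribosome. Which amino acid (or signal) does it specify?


Standard genetic code lookup.
Codon UAA -> Stop

Stop


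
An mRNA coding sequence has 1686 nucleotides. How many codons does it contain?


codons = nucleotides / 3
codons = 1686 / 3 = 562

562


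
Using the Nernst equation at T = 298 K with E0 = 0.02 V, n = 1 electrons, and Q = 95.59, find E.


E = E0 - (RT/nF) * ln(Q)
E = 0.02 - (8.314 * 298 / (1 * 96485)) * ln(95.59)
E = -0.0971 V

-0.0971 V


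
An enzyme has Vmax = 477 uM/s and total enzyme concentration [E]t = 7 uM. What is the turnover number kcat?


kcat = Vmax / [E]t
kcat = 477 / 7
kcat = 68.1429 s^-1

68.1429 s^-1


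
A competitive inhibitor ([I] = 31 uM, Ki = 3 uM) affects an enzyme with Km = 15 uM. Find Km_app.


Km_app = Km * (1 + [I]/Ki)
Km_app = 15 * (1 + 31/3)
Km_app = 170.0 uM

170.0 uM


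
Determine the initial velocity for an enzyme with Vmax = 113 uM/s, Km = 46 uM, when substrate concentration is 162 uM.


v = Vmax * [S] / (Km + [S])
v = 113 * 162 / (46 + 162)
v = 88.0096 uM/s

88.0096 uM/s


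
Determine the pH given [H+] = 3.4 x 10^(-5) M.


pH = -log10([H+])
pH = -log10(3.4 x 10^(-5))
pH = 4.4685

4.4685


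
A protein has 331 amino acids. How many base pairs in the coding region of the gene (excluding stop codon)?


Each amino acid = 1 codon = 3 bp
bp = 331 * 3 = 993 bp

993 bp


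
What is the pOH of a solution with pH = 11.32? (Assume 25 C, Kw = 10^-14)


pOH = 14 - pH
pOH = 14 - 11.32
pOH = 2.68

2.68


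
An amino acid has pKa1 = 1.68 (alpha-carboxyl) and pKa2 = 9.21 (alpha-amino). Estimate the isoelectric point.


pI = (pKa1 + pKa2) / 2
pI = (1.68 + 9.21) / 2
pI = 5.445

5.445


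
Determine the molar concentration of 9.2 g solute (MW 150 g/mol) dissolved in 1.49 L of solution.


C = (mass / MW) / volume
C = (9.2 / 150) / 1.49
C = 0.0412 M

0.0412 M


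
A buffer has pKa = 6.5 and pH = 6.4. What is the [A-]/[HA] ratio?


[A-]/[HA] = 10^(pH - pKa)
= 10^(6.4 - 6.5)
= 0.7943

0.7943


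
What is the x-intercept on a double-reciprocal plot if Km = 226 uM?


x-intercept = -1/Km
= -1/226
= -0.0044 1/uM

-0.0044 1/uM


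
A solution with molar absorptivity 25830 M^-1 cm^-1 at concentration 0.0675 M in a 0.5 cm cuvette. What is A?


A = epsilon * c * l
A = 25830 * 0.0675 * 0.5
A = 871.7625

871.7625


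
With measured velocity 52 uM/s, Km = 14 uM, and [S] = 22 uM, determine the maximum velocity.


Vmax = v * (Km + [S]) / [S]
Vmax = 52 * (14 + 22) / 22
Vmax = 85.0909 uM/s

85.0909 uM/s


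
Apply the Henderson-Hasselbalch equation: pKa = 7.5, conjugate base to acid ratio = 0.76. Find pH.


pH = pKa + log10([A-]/[HA])
pH = 7.5 + log10(0.76)
pH = 7.3808

7.3808


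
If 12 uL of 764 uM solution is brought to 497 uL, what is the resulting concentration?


C2 = C1 * V1 / V2
C2 = 764 * 12 / 497
C2 = 18.4467 uM

18.4467 uM


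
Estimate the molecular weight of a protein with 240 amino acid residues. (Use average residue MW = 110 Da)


MW = n_residues * 110 Da
MW = 240 * 110
MW = 26400 Da

26400 Da


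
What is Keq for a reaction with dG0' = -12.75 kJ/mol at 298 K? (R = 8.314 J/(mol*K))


Keq = exp(-dG0 * 1000 / (R * T))
Keq = exp(-(-12.75) * 1000 / (8.314 * 298))
Keq = 171.7719

171.7719


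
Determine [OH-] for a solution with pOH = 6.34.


[OH-] = 10^(-pOH)
[OH-] = 10^(-6.34)
[OH-] = 4.571e-07 M

4.571e-07 M


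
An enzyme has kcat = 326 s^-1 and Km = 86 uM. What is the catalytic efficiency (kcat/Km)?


Catalytic efficiency = kcat / Km
= 326 / 86
= 3.7907 uM^-1*s^-1

3.7907 uM^-1*s^-1


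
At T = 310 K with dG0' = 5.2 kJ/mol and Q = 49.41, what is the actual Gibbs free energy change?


dG = dG0' + RT * ln(Q) / 1000
dG = 5.2 + 8.314 * 310 * ln(49.41) / 1000
dG = 15.252 kJ/mol

15.252 kJ/mol


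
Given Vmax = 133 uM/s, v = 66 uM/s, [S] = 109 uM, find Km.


Km = [S] * (Vmax - v) / v
Km = 109 * (133 - 66) / 66
Km = 110.6515 uM

110.6515 uM


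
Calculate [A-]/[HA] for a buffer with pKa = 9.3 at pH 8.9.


[A-]/[HA] = 10^(pH - pKa)
= 10^(8.9 - 9.3)
= 0.3981

0.3981


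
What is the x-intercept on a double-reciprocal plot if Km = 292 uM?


x-intercept = -1/Km
= -1/292
= -0.0034 1/uM

-0.0034 1/uM


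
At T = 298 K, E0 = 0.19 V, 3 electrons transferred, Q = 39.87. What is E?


E = E0 - (RT/nF) * ln(Q)
E = 0.19 - (8.314 * 298 / (3 * 96485)) * ln(39.87)
E = 0.1585 V

0.1585 V


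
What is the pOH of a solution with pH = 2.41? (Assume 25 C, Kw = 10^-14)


pOH = 14 - pH
pOH = 14 - 2.41
pOH = 11.59

11.59


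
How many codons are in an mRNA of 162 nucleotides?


codons = nucleotides / 3
codons = 162 / 3 = 54

54


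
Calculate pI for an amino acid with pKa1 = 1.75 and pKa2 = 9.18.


pI = (pKa1 + pKa2) / 2
pI = (1.75 + 9.18) / 2
pI = 5.465

5.465


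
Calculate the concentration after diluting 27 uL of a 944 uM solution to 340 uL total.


C2 = C1 * V1 / V2
C2 = 944 * 27 / 340
C2 = 74.9647 uM

74.9647 uM


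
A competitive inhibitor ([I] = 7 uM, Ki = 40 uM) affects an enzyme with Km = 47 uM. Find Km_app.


Km_app = Km * (1 + [I]/Ki)
Km_app = 47 * (1 + 7/40)
Km_app = 55.225 uM

55.225 uM


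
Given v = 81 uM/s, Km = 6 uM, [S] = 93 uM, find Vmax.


Vmax = v * (Km + [S]) / [S]
Vmax = 81 * (6 + 93) / 93
Vmax = 86.2258 uM/s

86.2258 uM/s


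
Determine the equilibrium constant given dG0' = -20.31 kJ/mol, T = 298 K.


Keq = exp(-dG0 * 1000 / (R * T))
Keq = exp(-(-20.31) * 1000 / (8.314 * 298))
Keq = 3632.0111

3632.0111


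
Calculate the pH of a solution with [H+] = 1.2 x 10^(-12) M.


pH = -log10([H+])
pH = -log10(1.2 x 10^(-12))
pH = 11.9208

11.9208


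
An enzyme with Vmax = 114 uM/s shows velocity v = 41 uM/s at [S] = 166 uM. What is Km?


Km = [S] * (Vmax - v) / v
Km = 166 * (114 - 41) / 41
Km = 295.561 uM

295.561 uM


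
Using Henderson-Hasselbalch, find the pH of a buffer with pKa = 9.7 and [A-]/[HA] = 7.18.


pH = pKa + log10([A-]/[HA])
pH = 9.7 + log10(7.18)
pH = 10.5561

10.5561


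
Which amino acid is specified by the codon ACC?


Standard genetic code lookup.
Codon ACC -> Thr

Thr


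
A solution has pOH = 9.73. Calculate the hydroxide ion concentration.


[OH-] = 10^(-pOH)
[OH-] = 10^(-9.73)
[OH-] = 1.862e-10 M

1.862e-10 M


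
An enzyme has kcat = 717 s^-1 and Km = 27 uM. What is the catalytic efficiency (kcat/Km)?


Catalytic efficiency = kcat / Km
= 717 / 27
= 26.5556 uM^-1*s^-1

26.5556 uM^-1*s^-1


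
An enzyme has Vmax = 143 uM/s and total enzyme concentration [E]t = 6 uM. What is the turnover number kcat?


kcat = Vmax / [E]t
kcat = 143 / 6
kcat = 23.8333 s^-1

23.8333 s^-1


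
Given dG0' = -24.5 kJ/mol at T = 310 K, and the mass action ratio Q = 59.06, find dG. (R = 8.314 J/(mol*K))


dG = dG0' + RT * ln(Q) / 1000
dG = -24.5 + 8.314 * 310 * ln(59.06) / 1000
dG = -13.9882 kJ/mol

-13.9882 kJ/mol


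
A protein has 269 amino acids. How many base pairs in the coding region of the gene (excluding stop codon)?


Each amino acid = 1 codon = 3 bp
bp = 269 * 3 = 807 bp

807 bp


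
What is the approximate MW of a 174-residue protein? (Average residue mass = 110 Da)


MW = n_residues * 110 Da
MW = 174 * 110
MW = 19140 Da

19140 Da


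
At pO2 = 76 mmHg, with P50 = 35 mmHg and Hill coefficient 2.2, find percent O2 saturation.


Y = pO2^n / (P50^n + pO2^n)
Y = 76^2.2 / (35^2.2 + 76^2.2)
Y = 84.63%

84.63%


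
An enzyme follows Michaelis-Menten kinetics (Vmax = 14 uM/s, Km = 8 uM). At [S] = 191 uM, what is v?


v = Vmax * [S] / (Km + [S])
v = 14 * 191 / (8 + 191)
v = 13.4372 uM/s

13.4372 uM/s


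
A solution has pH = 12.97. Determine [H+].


[H+] = 10^(-pH)
[H+] = 10^(-12.97)
[H+] = 1.072e-13 M

1.072e-13 M


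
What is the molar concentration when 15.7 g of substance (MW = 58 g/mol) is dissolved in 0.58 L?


C = (mass / MW) / volume
C = (15.7 / 58) / 0.58
C = 0.4667 M

0.4667 M
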